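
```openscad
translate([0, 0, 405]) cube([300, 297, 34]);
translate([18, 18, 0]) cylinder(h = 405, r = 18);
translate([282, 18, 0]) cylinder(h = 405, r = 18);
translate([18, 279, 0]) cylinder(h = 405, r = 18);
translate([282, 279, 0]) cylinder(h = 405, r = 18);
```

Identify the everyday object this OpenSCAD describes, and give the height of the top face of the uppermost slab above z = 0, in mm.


A stool. The seat height is 439 mm.

A 300×297×34 slab at z = 405 on four corner cylinders — a stool. The seat top is 405 + 34 = 439 mm.


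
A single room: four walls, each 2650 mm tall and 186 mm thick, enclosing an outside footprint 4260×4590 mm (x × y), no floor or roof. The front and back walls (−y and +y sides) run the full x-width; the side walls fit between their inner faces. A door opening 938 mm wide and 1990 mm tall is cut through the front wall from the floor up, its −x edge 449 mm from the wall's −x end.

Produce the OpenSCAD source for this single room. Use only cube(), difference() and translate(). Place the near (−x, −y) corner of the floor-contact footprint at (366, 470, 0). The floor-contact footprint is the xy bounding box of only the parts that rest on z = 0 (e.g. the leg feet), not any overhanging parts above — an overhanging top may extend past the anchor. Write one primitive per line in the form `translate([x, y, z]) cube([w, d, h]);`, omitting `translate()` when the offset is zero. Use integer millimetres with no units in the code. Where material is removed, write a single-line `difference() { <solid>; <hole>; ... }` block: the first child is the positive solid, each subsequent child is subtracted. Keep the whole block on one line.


difference() { translate([366, 470, 0]) cube([4260, 186, 2650]); translate([815, 470, 0]) cube([938, 186, 1990]); }
translate([366, 4874, 0]) cube([4260, 186, 2650]);
translate([366, 656, 0]) cube([186, 4218, 2650]);
translate([4440, 656, 0]) cube([186, 4218, 2650]);


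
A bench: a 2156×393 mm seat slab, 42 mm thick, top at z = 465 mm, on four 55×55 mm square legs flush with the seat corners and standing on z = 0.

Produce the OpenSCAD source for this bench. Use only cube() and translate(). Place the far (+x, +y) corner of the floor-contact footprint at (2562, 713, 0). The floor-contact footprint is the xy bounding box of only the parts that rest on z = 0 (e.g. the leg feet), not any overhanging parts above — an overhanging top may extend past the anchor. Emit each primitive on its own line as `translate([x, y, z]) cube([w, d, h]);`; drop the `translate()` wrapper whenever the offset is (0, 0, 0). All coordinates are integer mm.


translate([406, 320, 423]) cube([2156, 393, 42]);
translate([406, 320, 0]) cube([55, 55, 423]);
translate([406, 658, 0]) cube([55, 55, 423]);
translate([2507, 320, 0]) cube([55, 55, 423]);
translate([2507, 658, 0]) cube([55, 55, 423]);


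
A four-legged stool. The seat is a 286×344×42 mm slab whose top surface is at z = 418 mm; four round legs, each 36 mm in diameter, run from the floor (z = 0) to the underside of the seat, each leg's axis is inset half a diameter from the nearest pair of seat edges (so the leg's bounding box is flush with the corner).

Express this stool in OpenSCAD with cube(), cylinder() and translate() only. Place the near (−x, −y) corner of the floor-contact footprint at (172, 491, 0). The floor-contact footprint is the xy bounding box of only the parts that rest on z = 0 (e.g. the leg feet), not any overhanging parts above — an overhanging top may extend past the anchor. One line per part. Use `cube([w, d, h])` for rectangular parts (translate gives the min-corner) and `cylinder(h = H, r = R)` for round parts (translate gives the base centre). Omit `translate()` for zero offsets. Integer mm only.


translate([172, 491, 376]) cube([286, 344, 42]);
translate([190, 509, 0]) cylinder(h = 376, r = 18);
translate([440, 509, 0]) cylinder(h = 376, r = 18);
translate([190, 817, 0]) cylinder(h = 376, r = 18);
translate([440, 817, 0]) cylinder(h = 376, r = 18);


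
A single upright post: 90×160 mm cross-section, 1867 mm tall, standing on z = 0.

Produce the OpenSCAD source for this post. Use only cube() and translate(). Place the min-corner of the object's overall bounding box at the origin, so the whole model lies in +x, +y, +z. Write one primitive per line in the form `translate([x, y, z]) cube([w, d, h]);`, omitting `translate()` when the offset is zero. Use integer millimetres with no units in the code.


cube([90, 160, 1867]);


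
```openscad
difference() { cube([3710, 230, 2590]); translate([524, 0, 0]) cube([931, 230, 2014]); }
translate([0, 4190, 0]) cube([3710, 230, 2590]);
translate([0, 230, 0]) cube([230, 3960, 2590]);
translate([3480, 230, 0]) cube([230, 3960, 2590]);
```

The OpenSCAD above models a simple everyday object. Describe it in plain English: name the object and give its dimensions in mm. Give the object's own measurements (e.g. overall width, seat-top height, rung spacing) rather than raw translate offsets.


A single room: four walls, each 2590 mm tall and 230 mm thick, enclosing an outside footprint 3710×4420 mm (x × y), no floor or roof. The front and back walls (−y and +y sides) run the full x-width; the side walls fit between their inner faces. A door opening 931 mm wide and 2014 mm tall is cut through the front wall from the floor up, its −x edge 524 mm from the wall's −x end.


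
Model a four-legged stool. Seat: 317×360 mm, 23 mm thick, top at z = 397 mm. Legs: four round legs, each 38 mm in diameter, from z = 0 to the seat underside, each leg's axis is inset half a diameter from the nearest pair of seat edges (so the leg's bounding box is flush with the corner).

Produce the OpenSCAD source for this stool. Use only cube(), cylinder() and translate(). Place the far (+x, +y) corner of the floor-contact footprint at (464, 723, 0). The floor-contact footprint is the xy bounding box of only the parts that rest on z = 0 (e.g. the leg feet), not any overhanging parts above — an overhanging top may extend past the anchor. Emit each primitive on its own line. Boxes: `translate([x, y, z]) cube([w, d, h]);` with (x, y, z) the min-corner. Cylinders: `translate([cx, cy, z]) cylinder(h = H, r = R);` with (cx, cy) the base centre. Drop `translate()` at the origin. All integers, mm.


translate([147, 363, 374]) cube([317, 360, 23]);
translate([166, 382, 0]) cylinder(h = 374, r = 19);
translate([445, 382, 0]) cylinder(h = 374, r = 19);
translate([166, 704, 0]) cylinder(h = 374, r = 19);
translate([445, 704, 0]) cylinder(h = 374, r = 19);


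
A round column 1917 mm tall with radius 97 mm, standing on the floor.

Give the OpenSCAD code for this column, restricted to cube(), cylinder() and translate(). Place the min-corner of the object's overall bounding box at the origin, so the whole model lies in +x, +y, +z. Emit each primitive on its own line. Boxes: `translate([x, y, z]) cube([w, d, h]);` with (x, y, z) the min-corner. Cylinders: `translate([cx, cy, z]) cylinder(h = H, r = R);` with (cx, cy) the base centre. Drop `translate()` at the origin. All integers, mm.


translate([97, 97, 0]) cylinder(h = 1917, r = 97);


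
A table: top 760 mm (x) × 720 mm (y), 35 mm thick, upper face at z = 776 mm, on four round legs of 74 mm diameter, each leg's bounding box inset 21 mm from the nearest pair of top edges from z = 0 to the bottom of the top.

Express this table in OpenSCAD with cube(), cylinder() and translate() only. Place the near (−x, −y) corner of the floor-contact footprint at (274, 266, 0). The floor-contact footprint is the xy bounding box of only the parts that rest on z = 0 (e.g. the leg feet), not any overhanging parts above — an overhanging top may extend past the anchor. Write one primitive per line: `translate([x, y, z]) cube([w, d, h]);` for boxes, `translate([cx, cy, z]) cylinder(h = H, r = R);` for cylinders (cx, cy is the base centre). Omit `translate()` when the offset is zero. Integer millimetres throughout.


// leg_h = 776 - 35 = 741
translate([253, 245, 741]) cube([760, 720, 35]);
translate([311, 303, 0]) cylinder(h = 741, r = 37);
translate([955, 303, 0]) cylinder(h = 741, r = 37);
translate([311, 907, 0]) cylinder(h = 741, r = 37);
translate([955, 907, 0]) cylinder(h = 741, r = 37);


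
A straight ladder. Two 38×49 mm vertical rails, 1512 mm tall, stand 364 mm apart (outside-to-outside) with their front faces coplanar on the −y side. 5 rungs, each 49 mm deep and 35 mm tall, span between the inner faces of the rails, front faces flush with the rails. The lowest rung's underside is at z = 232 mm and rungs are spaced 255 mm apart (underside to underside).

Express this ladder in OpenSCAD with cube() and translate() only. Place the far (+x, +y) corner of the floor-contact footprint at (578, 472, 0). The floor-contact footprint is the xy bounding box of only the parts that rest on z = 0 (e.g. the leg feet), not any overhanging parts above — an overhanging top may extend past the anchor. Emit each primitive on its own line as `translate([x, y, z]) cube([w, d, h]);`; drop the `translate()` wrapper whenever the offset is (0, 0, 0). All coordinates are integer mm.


// rung span = 364 - 2*38 = 288
// rung[k] z = 232 + k*255
translate([214, 423, 0]) cube([38, 49, 1512]);
translate([540, 423, 0]) cube([38, 49, 1512]);
translate([252, 423, 232]) cube([288, 49, 35]);
translate([252, 423, 487]) cube([288, 49, 35]);
translate([252, 423, 742]) cube([288, 49, 35]);
translate([252, 423, 997]) cube([288, 49, 35]);
translate([252, 423, 1252]) cube([288, 49, 35]);


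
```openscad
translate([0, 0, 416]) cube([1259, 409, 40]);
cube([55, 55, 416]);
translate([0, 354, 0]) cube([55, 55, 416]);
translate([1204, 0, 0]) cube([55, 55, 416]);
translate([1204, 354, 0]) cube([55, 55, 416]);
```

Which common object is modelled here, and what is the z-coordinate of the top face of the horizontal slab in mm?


A bench. The seat-top height is 456 mm.

A long slab on four corner posts — a bench. The slab sits at z = 416 with thickness 40, so the top is 416 + 40 = 456 mm.


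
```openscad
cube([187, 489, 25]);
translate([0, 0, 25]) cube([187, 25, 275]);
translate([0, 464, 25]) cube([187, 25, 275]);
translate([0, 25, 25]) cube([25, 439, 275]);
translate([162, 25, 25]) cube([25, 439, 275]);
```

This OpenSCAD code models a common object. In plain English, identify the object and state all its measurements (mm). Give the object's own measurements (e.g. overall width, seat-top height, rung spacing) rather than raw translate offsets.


An open-topped rectangular box: outside dimensions 187×489×300 mm, with a uniform wall and base thickness of 25 mm. The base is a full 187×489 slab on the floor; four walls sit on top of the base. The front and back walls (the −y and +y sides) span the full width; the two side walls fit between them.


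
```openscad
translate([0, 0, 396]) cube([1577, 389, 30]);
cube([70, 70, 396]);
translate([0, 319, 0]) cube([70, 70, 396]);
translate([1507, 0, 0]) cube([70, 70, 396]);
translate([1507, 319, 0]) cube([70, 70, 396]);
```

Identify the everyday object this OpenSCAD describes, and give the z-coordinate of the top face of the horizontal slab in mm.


A bench. The seat-top height is 426 mm.

A long slab on four corner posts — a bench. The slab sits at z = 396 with thickness 30, so the top is 396 + 30 = 426 mm.


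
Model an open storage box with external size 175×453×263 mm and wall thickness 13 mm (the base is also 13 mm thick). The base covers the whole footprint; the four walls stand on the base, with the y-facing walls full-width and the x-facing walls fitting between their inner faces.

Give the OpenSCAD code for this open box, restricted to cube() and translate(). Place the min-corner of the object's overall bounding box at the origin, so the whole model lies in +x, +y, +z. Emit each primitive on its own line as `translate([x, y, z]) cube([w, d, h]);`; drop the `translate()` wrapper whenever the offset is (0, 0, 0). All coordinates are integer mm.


cube([175, 453, 13]);
translate([0, 0, 13]) cube([175, 13, 250]);
translate([0, 440, 13]) cube([175, 13, 250]);
translate([0, 13, 13]) cube([13, 427, 250]);
translate([162, 13, 13]) cube([13, 427, 250]);


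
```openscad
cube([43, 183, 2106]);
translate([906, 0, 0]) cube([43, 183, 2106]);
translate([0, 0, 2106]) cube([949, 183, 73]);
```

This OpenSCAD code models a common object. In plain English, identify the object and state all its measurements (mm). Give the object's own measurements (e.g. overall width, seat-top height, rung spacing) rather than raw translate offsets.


A door frame. The clear opening is 863 mm wide and 2106 mm high. Two 43 mm wide jambs, 183 mm deep, stand either side of the opening from the floor to the top of the opening. A 73 mm thick head sits across the top of both jambs, spanning the full outside width of the frame.


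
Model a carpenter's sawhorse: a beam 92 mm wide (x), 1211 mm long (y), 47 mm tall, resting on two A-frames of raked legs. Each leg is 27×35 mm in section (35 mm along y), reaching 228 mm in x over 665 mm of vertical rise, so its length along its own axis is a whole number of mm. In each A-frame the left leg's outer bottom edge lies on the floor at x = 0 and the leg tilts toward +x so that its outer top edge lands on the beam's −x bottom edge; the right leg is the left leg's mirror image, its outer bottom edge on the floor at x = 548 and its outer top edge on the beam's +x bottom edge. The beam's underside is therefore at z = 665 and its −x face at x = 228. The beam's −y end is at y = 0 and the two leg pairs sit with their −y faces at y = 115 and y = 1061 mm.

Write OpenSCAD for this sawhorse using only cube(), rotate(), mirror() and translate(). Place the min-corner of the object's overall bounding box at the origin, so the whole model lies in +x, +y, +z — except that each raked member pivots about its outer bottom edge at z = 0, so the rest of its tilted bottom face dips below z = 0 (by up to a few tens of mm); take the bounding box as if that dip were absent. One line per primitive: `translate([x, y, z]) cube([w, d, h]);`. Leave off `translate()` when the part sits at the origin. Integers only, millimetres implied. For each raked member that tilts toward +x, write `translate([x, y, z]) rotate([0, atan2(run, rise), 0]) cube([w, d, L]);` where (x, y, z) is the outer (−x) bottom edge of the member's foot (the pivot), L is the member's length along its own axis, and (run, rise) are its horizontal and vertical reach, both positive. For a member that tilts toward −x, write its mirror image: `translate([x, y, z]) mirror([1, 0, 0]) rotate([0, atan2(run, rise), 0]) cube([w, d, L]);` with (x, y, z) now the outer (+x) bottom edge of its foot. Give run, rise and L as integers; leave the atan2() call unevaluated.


translate([228, 0, 665]) cube([92, 1211, 47]);
translate([0, 115, 0]) rotate([0, atan2(228, 665), 0]) cube([27, 35, 703]);
translate([548, 115, 0]) mirror([1, 0, 0]) rotate([0, atan2(228, 665), 0]) cube([27, 35, 703]);
translate([0, 1061, 0]) rotate([0, atan2(228, 665), 0]) cube([27, 35, 703]);
translate([548, 1061, 0]) mirror([1, 0, 0]) rotate([0, atan2(228, 665), 0]) cube([27, 35, 703]);


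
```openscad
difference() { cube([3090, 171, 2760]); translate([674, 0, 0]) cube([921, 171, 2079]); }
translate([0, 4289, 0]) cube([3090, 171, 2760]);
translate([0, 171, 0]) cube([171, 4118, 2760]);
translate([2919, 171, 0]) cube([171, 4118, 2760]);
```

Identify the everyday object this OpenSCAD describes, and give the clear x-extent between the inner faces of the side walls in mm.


A single room. The interior width is 2748 mm.

Four walls enclosing a rectangle with a door in the front wall — a room. Outside width 3090 minus two 171 mm walls gives 2748 mm.


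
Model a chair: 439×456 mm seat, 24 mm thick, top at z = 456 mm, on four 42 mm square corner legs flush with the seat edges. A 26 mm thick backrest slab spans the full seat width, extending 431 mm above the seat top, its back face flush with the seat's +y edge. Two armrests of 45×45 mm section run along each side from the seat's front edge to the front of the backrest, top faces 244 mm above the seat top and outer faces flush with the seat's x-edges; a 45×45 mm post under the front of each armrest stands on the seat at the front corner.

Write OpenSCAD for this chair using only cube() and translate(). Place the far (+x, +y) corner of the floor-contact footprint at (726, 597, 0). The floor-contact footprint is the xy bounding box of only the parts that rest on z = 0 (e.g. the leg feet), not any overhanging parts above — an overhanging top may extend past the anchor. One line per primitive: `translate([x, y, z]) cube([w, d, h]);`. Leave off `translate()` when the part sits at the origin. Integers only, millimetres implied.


translate([287, 141, 432]) cube([439, 456, 24]);
translate([287, 141, 0]) cube([42, 42, 432]);
translate([684, 141, 0]) cube([42, 42, 432]);
translate([287, 555, 0]) cube([42, 42, 432]);
translate([684, 555, 0]) cube([42, 42, 432]);
translate([287, 571, 456]) cube([439, 26, 431]);
translate([287, 141, 655]) cube([45, 430, 45]);
translate([681, 141, 655]) cube([45, 430, 45]);
translate([287, 141, 456]) cube([45, 45, 199]);
translate([681, 141, 456]) cube([45, 45, 199]);


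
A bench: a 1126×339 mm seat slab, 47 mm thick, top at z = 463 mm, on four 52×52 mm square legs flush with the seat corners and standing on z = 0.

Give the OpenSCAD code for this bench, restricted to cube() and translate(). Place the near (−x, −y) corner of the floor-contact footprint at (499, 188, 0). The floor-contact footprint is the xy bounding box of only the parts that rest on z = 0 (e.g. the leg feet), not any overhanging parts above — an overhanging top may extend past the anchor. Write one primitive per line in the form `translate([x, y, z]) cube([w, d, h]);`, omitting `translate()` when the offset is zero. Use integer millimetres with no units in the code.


// leg_h = 463 − 47 = 416
translate([499, 188, 416]) cube([1126, 339, 47]);
translate([499, 188, 0]) cube([52, 52, 416]);
translate([499, 475, 0]) cube([52, 52, 416]);
translate([1573, 188, 0]) cube([52, 52, 416]);
translate([1573, 475, 0]) cube([52, 52, 416]);


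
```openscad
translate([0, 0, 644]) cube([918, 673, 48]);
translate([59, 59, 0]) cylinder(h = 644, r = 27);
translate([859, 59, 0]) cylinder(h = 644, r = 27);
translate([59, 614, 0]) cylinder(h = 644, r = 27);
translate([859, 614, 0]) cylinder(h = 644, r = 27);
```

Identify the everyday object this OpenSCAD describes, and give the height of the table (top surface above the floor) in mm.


A table. The table height is 692 mm.

A 918×673×48 slab sits at z = 644 on four Ø54 mm round legs — a table. The top surface is at 644 + 48 = 692 mm.


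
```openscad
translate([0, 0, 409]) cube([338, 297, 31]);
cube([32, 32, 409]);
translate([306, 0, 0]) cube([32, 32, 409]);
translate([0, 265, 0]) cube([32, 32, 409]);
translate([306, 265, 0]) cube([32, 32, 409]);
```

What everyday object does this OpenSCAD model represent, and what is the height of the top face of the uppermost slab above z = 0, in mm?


A stool. The seat height is 440 mm.

A 338×297×31 slab at z = 409 on four corner posts — a stool. The seat top is 409 + 31 = 440 mm.


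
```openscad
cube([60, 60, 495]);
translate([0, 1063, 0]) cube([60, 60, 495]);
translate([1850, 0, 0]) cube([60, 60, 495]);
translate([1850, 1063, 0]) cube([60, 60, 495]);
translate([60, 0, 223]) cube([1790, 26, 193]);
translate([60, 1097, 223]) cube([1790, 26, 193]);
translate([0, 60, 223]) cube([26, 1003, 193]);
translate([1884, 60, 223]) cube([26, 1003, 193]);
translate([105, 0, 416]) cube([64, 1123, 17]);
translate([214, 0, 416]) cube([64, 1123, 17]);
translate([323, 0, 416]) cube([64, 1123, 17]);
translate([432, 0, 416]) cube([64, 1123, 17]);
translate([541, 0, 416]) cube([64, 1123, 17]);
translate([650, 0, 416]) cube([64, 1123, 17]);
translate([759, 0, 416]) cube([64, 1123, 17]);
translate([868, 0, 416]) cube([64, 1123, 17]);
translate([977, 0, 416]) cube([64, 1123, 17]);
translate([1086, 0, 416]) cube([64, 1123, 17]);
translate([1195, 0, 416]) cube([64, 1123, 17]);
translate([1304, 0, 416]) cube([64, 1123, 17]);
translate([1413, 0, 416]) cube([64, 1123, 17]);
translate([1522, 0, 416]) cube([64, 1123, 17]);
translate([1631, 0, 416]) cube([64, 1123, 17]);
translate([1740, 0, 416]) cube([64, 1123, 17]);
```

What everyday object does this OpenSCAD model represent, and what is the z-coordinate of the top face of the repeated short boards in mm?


A bed frame. The slat-top height is 433 mm.

Four posts, four rails, and a row of slats — a bed frame. Slats sit on the rails at z = 223 + 193 = 416; with slat thickness 17, the top is 433 mm.


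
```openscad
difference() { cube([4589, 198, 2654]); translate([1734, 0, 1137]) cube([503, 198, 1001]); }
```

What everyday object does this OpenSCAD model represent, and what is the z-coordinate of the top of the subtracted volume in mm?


A wall with a window opening. The window head height is 2138 mm.

A wall with a rectangular opening subtracted — a window. Sill at z = 1137, opening 1001 mm tall, so the head is at 1137 + 1001 = 2138 mm.


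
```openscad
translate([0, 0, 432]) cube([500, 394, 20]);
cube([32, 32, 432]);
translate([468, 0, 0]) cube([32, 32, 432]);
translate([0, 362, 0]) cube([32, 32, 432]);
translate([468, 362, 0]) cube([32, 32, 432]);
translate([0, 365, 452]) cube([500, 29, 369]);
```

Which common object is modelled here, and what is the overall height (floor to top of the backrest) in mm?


A chair. The overall height is 821 mm.

A slab on four corner posts with a tall panel at the back — a chair. The seat slab sits at z = 432 with thickness 20, and the 369 mm backrest starts at the seat top, so the overall height is 432 + 20 + 369 = 821 mm.


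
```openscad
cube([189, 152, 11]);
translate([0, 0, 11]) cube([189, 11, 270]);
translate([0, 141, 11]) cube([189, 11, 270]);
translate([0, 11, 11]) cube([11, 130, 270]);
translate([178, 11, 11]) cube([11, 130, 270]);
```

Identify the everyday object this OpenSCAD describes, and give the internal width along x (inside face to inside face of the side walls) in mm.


An open box. The internal width is 167 mm.

A 189×152 base slab with four walls standing on it — an open box. The base is 189 mm wide and the walls are 11 mm thick, so the internal width is 189 − 2 × 11 = 167 mm.


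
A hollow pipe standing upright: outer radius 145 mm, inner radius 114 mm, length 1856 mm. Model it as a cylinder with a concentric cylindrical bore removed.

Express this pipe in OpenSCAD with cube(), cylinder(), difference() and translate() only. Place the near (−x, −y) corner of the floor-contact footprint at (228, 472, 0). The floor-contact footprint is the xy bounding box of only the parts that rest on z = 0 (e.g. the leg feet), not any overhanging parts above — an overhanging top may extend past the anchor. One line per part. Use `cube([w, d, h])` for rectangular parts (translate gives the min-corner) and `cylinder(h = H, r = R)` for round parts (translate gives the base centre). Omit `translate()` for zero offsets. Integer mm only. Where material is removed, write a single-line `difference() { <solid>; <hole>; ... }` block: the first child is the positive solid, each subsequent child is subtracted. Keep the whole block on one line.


difference() { translate([373, 617, 0]) cylinder(h = 1856, r = 145); translate([373, 617, 0]) cylinder(h = 1856, r = 114); }


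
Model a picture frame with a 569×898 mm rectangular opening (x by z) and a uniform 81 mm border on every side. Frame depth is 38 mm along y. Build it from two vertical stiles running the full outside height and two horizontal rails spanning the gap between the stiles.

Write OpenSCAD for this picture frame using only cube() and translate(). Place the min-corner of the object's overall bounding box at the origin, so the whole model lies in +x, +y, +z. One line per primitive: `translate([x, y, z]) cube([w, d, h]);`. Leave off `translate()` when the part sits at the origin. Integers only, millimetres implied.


cube([81, 38, 1060]);
translate([650, 0, 0]) cube([81, 38, 1060]);
translate([81, 0, 0]) cube([569, 38, 81]);
translate([81, 0, 979]) cube([569, 38, 81]);


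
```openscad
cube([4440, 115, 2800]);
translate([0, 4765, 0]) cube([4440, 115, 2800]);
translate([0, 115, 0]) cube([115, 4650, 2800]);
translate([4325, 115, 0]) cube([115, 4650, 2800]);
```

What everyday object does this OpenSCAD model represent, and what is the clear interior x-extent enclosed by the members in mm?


A house (or room) frame. The interior width is 4210 mm.

Four 2800 mm walls enclosing a rectangle with no floor or roof — a room or house frame. Outside width is 4440 mm and wall thickness is 115 mm, so the interior width is 4440 − 2 × 115 = 4210 mm.


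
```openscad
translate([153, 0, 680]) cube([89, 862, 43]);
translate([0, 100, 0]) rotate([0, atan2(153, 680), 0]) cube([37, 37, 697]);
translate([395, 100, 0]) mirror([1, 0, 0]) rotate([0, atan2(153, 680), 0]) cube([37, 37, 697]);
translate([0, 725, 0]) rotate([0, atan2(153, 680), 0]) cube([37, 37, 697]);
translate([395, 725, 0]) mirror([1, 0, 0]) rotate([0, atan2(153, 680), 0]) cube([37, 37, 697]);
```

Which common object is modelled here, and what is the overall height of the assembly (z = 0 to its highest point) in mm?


A sawhorse. The overall height is 723 mm.

A beam across two mirrored pairs of raked legs — a sawhorse. The beam's underside is at z = 680 (matching the legs' vertical rise in atan2(153, 680)) and the beam is 43 mm tall, so its top is at 680 + 43 = 723 mm. The raked legs top out at the beam's underside, so that is the highest point.


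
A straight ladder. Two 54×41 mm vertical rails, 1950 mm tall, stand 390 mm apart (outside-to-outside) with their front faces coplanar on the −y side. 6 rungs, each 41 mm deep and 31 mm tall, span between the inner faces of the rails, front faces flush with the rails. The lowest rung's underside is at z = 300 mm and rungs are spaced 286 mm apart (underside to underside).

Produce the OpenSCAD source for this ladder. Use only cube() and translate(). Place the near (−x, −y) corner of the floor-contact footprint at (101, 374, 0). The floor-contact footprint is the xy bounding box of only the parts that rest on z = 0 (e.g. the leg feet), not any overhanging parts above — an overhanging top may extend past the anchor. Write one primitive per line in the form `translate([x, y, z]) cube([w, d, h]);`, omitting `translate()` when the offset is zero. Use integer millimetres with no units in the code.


translate([101, 374, 0]) cube([54, 41, 1950]);
translate([437, 374, 0]) cube([54, 41, 1950]);
translate([155, 374, 300]) cube([282, 41, 31]);
translate([155, 374, 586]) cube([282, 41, 31]);
translate([155, 374, 872]) cube([282, 41, 31]);
translate([155, 374, 1158]) cube([282, 41, 31]);
translate([155, 374, 1444]) cube([282, 41, 31]);
translate([155, 374, 1730]) cube([282, 41, 31]);


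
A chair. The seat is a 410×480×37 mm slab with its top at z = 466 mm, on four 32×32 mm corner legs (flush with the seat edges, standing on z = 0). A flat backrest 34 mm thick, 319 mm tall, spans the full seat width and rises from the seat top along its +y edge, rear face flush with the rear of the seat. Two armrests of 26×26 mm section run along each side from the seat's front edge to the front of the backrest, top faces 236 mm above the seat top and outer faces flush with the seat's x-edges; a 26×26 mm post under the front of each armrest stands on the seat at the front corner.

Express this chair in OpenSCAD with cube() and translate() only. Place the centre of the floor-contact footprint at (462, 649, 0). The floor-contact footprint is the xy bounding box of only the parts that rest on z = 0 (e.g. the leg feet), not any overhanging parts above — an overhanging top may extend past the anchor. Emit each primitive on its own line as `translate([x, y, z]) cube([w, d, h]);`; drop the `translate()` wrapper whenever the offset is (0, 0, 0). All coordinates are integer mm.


// leg_h = 466 - 37 = 429
// arm post h = 236 - 26 = 210
translate([257, 409, 429]) cube([410, 480, 37]);
translate([257, 409, 0]) cube([32, 32, 429]);
translate([635, 409, 0]) cube([32, 32, 429]);
translate([257, 857, 0]) cube([32, 32, 429]);
translate([635, 857, 0]) cube([32, 32, 429]);
translate([257, 855, 466]) cube([410, 34, 319]);
translate([257, 409, 676]) cube([26, 446, 26]);
translate([641, 409, 676]) cube([26, 446, 26]);
translate([257, 409, 466]) cube([26, 26, 210]);
translate([641, 409, 466]) cube([26, 26, 210]);


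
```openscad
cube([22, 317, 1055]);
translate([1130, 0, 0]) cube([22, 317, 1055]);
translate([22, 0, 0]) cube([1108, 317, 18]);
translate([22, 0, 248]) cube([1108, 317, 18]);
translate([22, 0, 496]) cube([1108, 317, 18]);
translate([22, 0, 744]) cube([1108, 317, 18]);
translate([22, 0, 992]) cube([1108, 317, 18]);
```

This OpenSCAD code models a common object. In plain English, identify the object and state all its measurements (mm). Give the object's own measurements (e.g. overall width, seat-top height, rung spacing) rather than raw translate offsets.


An open bookshelf. Two side panels, each 22 mm thick, 317 mm deep and 1055 mm tall, stand 1152 mm apart (outside-to-outside). Between them sit 5 shelves, each 18 mm thick and 317 mm deep, spanning the full gap between the sides. The bottom shelf rests on the floor (its underside at z = 0) and the clear gap between one shelf's top and the next shelf's underside is 230 mm.


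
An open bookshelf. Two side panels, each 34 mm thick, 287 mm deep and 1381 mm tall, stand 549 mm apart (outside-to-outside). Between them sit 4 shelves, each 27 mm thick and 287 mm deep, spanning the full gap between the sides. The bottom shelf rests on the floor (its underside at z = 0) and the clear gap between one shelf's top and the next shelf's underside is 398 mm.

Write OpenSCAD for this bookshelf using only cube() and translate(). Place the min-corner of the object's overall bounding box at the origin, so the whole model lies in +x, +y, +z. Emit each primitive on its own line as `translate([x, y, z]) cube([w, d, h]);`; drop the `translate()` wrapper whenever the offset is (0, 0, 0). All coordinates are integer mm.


cube([34, 287, 1381]);
translate([515, 0, 0]) cube([34, 287, 1381]);
translate([34, 0, 0]) cube([481, 287, 27]);
translate([34, 0, 425]) cube([481, 287, 27]);
translate([34, 0, 850]) cube([481, 287, 27]);
translate([34, 0, 1275]) cube([481, 287, 27]);


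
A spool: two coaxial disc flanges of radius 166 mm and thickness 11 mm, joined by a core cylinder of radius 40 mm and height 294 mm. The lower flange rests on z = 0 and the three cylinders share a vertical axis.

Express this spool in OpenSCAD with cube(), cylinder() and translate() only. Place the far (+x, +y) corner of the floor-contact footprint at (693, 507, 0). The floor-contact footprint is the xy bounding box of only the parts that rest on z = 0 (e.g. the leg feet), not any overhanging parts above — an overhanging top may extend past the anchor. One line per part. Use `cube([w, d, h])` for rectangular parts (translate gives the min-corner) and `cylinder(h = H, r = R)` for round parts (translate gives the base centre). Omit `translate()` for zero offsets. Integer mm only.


translate([527, 341, 0]) cylinder(h = 11, r = 166);
translate([527, 341, 11]) cylinder(h = 294, r = 40);
translate([527, 341, 305]) cylinder(h = 11, r = 166);


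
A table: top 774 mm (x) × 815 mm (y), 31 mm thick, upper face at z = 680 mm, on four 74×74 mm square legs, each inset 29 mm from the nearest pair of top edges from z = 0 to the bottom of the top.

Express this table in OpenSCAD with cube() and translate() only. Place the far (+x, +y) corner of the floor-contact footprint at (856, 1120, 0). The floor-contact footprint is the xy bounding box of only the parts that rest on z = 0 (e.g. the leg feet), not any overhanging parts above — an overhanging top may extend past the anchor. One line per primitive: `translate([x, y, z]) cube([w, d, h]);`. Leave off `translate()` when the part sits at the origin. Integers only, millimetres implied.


// leg_h = 680 - 31 = 649
translate([111, 334, 649]) cube([774, 815, 31]);
translate([140, 363, 0]) cube([74, 74, 649]);
translate([782, 363, 0]) cube([74, 74, 649]);
translate([140, 1046, 0]) cube([74, 74, 649]);
translate([782, 1046, 0]) cube([74, 74, 649]);


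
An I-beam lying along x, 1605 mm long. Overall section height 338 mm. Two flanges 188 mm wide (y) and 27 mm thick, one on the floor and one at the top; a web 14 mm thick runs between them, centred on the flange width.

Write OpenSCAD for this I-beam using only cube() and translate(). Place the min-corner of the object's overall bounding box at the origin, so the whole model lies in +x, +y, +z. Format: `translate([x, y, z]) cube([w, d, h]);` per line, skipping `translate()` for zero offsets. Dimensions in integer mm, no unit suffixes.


cube([1605, 188, 27]);
translate([0, 87, 27]) cube([1605, 14, 284]);
translate([0, 0, 311]) cube([1605, 188, 27]);


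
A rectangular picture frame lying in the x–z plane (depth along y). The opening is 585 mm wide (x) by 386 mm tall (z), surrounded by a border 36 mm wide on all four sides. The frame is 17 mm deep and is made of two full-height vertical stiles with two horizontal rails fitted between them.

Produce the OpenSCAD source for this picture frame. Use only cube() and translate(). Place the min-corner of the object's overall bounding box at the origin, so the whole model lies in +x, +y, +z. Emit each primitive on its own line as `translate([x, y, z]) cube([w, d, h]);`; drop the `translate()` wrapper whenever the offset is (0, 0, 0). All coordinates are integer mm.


cube([36, 17, 458]);
translate([621, 0, 0]) cube([36, 17, 458]);
translate([36, 0, 0]) cube([585, 17, 36]);
translate([36, 0, 422]) cube([585, 17, 36]);


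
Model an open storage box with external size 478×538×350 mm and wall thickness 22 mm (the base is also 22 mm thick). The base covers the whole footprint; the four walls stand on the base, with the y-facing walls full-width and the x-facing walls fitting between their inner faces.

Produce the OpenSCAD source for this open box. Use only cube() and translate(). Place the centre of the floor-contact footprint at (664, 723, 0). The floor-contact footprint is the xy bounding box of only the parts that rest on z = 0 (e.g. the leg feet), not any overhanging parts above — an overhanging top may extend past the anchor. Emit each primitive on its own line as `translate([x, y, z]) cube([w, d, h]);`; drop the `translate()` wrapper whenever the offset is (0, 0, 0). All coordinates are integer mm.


translate([425, 454, 0]) cube([478, 538, 22]);
translate([425, 454, 22]) cube([478, 22, 328]);
translate([425, 970, 22]) cube([478, 22, 328]);
translate([425, 476, 22]) cube([22, 494, 328]);
translate([881, 476, 22]) cube([22, 494, 328]);


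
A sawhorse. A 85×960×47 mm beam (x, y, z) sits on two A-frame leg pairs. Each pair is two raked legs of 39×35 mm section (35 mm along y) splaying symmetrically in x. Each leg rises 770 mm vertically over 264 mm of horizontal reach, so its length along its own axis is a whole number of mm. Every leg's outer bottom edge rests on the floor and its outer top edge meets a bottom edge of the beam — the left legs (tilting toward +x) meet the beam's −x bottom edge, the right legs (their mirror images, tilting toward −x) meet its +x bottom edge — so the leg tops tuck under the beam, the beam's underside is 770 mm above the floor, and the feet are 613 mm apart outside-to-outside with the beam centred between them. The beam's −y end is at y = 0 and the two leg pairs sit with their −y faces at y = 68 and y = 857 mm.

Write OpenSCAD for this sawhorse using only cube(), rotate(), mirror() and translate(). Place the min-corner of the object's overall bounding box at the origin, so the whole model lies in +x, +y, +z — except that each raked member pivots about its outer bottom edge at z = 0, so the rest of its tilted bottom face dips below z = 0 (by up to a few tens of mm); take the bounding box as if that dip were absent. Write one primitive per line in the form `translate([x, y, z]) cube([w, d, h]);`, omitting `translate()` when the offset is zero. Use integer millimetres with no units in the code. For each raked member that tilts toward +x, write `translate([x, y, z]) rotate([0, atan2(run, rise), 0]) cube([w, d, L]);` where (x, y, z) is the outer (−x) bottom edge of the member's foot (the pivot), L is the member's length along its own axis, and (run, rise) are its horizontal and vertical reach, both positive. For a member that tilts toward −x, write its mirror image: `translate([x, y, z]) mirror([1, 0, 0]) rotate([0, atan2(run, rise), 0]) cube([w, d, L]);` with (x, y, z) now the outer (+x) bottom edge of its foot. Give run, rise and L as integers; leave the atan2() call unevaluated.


// leg length = √(264² + 770²) = 814
// right-leg outer foot x = 2·264 + 85 = 613
// beam min-corner = (264, 0, 770)
translate([264, 0, 770]) cube([85, 960, 47]);
translate([0, 68, 0]) rotate([0, atan2(264, 770), 0]) cube([39, 35, 814]);
translate([613, 68, 0]) mirror([1, 0, 0]) rotate([0, atan2(264, 770), 0]) cube([39, 35, 814]);
translate([0, 857, 0]) rotate([0, atan2(264, 770), 0]) cube([39, 35, 814]);
translate([613, 857, 0]) mirror([1, 0, 0]) rotate([0, atan2(264, 770), 0]) cube([39, 35, 814]);


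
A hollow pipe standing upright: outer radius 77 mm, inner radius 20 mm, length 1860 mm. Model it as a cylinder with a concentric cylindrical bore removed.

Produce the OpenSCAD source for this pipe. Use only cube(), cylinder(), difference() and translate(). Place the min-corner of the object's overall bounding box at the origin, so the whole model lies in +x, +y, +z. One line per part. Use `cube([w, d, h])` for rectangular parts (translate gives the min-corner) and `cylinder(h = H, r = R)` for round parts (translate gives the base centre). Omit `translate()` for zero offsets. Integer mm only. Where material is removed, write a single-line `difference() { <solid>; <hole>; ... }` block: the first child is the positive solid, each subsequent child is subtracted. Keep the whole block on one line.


difference() { translate([77, 77, 0]) cylinder(h = 1860, r = 77); translate([77, 77, 0]) cylinder(h = 1860, r = 20); }


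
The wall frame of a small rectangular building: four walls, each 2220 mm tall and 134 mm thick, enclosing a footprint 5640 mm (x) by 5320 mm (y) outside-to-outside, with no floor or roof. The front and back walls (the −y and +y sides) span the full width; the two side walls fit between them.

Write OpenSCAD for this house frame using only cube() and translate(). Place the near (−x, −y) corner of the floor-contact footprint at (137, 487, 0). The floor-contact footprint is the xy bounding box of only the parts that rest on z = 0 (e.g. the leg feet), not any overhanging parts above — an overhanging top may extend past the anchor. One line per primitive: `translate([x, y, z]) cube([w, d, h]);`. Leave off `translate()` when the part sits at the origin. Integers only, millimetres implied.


translate([137, 487, 0]) cube([5640, 134, 2220]);
translate([137, 5673, 0]) cube([5640, 134, 2220]);
translate([137, 621, 0]) cube([134, 5052, 2220]);
translate([5643, 621, 0]) cube([134, 5052, 2220]);


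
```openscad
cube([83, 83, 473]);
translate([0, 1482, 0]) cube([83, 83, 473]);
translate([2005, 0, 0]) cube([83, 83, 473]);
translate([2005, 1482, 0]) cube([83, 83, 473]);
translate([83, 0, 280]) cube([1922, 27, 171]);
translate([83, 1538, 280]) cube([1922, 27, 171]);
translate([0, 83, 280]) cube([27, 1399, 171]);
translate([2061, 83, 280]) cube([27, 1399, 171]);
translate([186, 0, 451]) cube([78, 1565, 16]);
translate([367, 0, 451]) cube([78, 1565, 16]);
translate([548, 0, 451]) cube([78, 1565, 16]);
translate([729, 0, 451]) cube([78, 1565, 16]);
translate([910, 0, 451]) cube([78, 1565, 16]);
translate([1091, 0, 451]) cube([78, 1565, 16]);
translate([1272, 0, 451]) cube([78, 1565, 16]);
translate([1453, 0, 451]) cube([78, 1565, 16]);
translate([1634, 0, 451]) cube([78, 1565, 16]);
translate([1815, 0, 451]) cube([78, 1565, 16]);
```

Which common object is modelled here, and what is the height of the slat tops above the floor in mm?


A bed frame. The slat-top height is 467 mm.

Four posts, four rails, and a row of slats — a bed frame. Slats sit on the rails at z = 280 + 171 = 451; with slat thickness 16, the top is 467 mm.
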